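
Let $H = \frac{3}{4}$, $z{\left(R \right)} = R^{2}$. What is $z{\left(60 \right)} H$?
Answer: $2700$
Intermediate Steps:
$H = \frac{3}{4}$ ($H = 3 \cdot \frac{1}{4} = \frac{3}{4} \approx 0.75$)
$z{\left(60 \right)} H = 60^{2} \cdot \frac{3}{4} = 3600 \cdot \frac{3}{4} = 2700$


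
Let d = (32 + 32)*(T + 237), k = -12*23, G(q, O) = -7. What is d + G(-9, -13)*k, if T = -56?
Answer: 13516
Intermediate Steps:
k = -276
d = 11584 (d = (32 + 32)*(-56 + 237) = 64*181 = 11584)
d + G(-9, -13)*k = 11584 - 7*(-276) = 11584 + 1932 = 13516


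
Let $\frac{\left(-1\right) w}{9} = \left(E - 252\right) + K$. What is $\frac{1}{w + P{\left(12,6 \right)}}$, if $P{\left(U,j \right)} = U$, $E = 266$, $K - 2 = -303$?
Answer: $\frac{1}{2595} \approx 0.00038536$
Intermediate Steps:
$K = -301$ ($K = 2 - 303 = -301$)
$w = 2583$ ($w = - 9 \left(\left(266 - 252\right) - 301\right) = - 9 \left(14 - 301\right) = \left(-9\right) \left(-287\right) = 2583$)
$\frac{1}{w + P{\left(12,6 \right)}} = \frac{1}{2583 + 12} = \frac{1}{2595}$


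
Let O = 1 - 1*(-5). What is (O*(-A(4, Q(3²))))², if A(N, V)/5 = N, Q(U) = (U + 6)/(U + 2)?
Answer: 14400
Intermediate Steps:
Q(U) = (6 + U)/(2 + U)
A(N, V) = 5*N
O = 6 (O = 1 + 5 = 6)
(O*(-A(4, Q(3²))))² = (6*(-5*4))² = (6*(-1*20))² = (6*(-20))² = (-120)² = 14400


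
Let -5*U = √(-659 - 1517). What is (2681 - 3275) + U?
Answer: -594 - 8*I*√34/5 ≈ -594.0 - 9.3295*I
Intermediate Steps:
U = -8*I*√34/5 (U = -√(-659 - 1517)/5 = -8*I*√34/5 ≈ -9.3295*I)
(2681 - 3275) + U = (2681 - 3275) - 8*I*√34/5 = -594 - 8*I*√34/5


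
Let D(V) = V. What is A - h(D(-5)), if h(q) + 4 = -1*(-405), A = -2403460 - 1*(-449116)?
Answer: -1954745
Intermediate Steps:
A = -1954344 (A = -2403460 + 449116 = -1954344)
h(q) = 401 (h(q) = -4 - 1*(-405) = -4 + 405 = 401)
A - h(D(-5)) = -1954344 - 1*401 = -1954344 - 401 = -1954745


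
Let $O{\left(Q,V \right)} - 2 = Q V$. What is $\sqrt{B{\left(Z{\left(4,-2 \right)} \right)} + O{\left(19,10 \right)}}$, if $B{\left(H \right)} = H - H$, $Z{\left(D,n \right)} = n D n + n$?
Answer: $8 \sqrt{3} \approx 13.856$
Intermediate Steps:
$Z{\left(D,n \right)} = n + D n^{2}$ ($Z{\left(D,n \right)} = D n n + n = D n^{2} + n = n + D n^{2}$)
$O{\left(Q,V \right)} = 2 + Q V$
$B{\left(H \right)} = 0$
$\sqrt{B{\left(Z{\left(4,-2 \right)} \right)} + O{\left(19,10 \right)}} = \sqrt{0 + \left(2 + 19 \cdot 10\right)} = \sqrt{0 + \left(2 + 190\right)} = \sqrt{0 + 192} = \sqrt{192} = 8 \sqrt{3}$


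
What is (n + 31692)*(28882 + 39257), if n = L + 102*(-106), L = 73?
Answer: 1427716467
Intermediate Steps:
n = -10739 (n = 73 + 102*(-106) = 73 - 10812 = -10739)
(n + 31692)*(28882 + 39257) = (-10739 + 31692)*(28882 + 39257) = 20953*68139 = 1427716467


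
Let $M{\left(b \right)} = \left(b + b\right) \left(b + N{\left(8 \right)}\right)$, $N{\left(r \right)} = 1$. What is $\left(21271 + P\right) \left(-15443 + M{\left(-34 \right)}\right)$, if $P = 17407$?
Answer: $-510510922$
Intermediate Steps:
$M{\left(b \right)} = 2 b \left(1 + b\right)$ ($M{\left(b \right)} = \left(b + b\right) \left(b + 1\right) = 2 b \left(1 + b\right)$)
$\left(21271 + P\right) \left(-15443 + M{\left(-34 \right)}\right) = \left(21271 + 17407\right) \left(-15443 + 2 \left(-34\right) \left(1 - 34\right)\right) = 38678 \left(-15443 + 2 \left(-34\right) \left(-33\right)\right) = 38678 \left(-15443 + 2244\right) = 38678 \left(-13199\right) = -510510922$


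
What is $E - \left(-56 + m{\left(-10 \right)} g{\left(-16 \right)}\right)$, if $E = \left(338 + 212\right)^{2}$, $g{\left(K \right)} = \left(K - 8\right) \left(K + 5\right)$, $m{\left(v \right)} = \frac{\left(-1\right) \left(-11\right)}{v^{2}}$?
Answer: $\frac{7563174}{25} \approx 3.0253 \cdot 10^{5}$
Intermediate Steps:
$m{\left(v \right)} = \frac{11}{v^{2}}$
$g{\left(K \right)} = \left(-8 + K\right) \left(5 + K\right)$
$E = 302500$ ($E = 550^{2} = 302500$)
$E - \left(-56 + m{\left(-10 \right)} g{\left(-16 \right)}\right) = 302500 - \left(-56 + \frac{11}{100} \left(-40 + \left(-16\right)^{2} - -48\right)\right) = 302500 - \left(-56 + 11 \cdot \frac{1}{100} \left(-40 + 256 + 48\right)\right) = 302500 - \left(-56 + \frac{11}{100} \cdot 264\right) = 302500 - \left(-56 + \frac{726}{25}\right) = 302500 - - \frac{674}{25} = 302500 + \frac{674}{25} = \frac{7563174}{25}$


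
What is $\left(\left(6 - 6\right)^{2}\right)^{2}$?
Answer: $0$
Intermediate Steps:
$\left(\left(6 - 6\right)^{2}\right)^{2} = \left(0^{2}\right)^{2} = 0^{2} = 0$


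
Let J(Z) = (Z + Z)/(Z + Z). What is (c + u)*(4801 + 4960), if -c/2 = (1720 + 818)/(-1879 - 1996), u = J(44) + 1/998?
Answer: 87233793453/3867250 ≈ 22557.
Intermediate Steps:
J(Z) = 1 (J(Z) = (2*Z)/((2*Z)) = (2*Z)*(1/(2*Z)) = 1)
u = 999/998 (u = 1 + 1/998 = 999/998 ≈ 1.0010)
c = 5076/3875 (c = -2*(1720 + 818)/(-1879 - 1996) = -5076/(-3875) = -5076*(-1)/3875 = -2*(-2538/3875) = 5076/3875 ≈ 1.3099)
(c + u)*(4801 + 4960) = (5076/3875 + 999/998)*(4801 + 4960) = (8936973/3867250)*9761 = 87233793453/3867250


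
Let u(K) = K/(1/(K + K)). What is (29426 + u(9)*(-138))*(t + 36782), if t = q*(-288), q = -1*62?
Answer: 386290660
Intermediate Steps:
u(K) = 2*K**2 (u(K) = K/(1/(2*K)) = K/((1/(2*K))) = K*(2*K) = 2*K**2)
q = -62
t = 17856 (t = -62*(-288) = 17856)
(29426 + u(9)*(-138))*(t + 36782) = (29426 + (2*9**2)*(-138))*(17856 + 36782) = (29426 + (2*81)*(-138))*54638 = (29426 + 162*(-138))*54638 = (29426 - 22356)*54638 = 7070*54638 = 386290660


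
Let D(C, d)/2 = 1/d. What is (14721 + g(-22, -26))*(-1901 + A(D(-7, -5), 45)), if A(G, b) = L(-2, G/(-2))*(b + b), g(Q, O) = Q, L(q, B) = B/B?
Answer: -26619889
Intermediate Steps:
L(q, B) = 1
D(C, d) = 2/d
A(G, b) = 2*b (A(G, b) = 1*(b + b) = 1*(2*b) = 2*b)
(14721 + g(-22, -26))*(-1901 + A(D(-7, -5), 45)) = (14721 - 22)*(-1901 + 2*45) = 14699*(-1901 + 90) = 14699*(-1811) = -26619889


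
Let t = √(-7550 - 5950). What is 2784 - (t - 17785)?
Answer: 20569 - 30*I*√15 ≈ 20569.0 - 116.19*I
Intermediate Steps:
t = 30*I*√15 (t = √(-13500) = 30*I*√15 ≈ 116.19*I)
2784 - (t - 17785) = 2784 - (30*I*√15 - 17785) = 2784 - (-17785 + 30*I*√15) = 2784 + (17785 - 30*I*√15) = 20569 - 30*I*√15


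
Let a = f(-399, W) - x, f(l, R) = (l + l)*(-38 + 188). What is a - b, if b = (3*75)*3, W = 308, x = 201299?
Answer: -321674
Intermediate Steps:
f(l, R) = 300*l (f(l, R) = (2*l)*150 = 300*l)
b = 675 (b = 225*3 = 675)
a = -320999 (a = 300*(-399) - 1*201299 = -119700 - 201299 = -320999)
a - b = -320999 - 1*675 = -320999 - 675 = -321674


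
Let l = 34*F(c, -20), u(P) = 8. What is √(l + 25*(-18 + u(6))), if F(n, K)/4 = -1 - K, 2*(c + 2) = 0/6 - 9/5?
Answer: √2334 ≈ 48.311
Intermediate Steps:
c = -29/10 (c = -2 + (0/6 - 9/5)/2 = -2 + (0*(⅙) - 9*⅕)/2 = -2 + (0 - 9/5)/2 = -2 + (½)*(-9/5) = -2 - 9/10 = -29/10 ≈ -2.9000)
F(n, K) = -4 - 4*K (F(n, K) = 4*(-1 - K) = -4 - 4*K)
l = 2584 (l = 34*(-4 - 4*(-20)) = 34*(-4 + 80) = 34*76 = 2584)
√(l + 25*(-18 + u(6))) = √(2584 + 25*(-18 + 8)) = √(2584 + 25*(-10)) = √(2584 - 250) = √2334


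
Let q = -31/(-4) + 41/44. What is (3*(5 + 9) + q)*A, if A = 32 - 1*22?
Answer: 5575/11 ≈ 506.82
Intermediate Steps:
q = 191/22 (q = -31*(-¼) + 41*(1/44) = 31/4 + 41/44 = 191/22 ≈ 8.6818)
A = 10 (A = 32 - 22 = 10)
(3*(5 + 9) + q)*A = (3*(5 + 9) + 191/22)*10 = (3*14 + 191/22)*10 = (42 + 191/22)*10 = (1115/22)*10 = 5575/11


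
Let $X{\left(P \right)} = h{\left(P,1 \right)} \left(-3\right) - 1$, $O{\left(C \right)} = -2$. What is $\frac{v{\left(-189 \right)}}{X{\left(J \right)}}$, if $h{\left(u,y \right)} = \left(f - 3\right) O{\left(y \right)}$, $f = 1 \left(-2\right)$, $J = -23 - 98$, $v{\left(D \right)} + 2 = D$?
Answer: $\frac{191}{31} \approx 6.1613$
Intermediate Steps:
$v{\left(D \right)} = -2 + D$
$J = -121$
$f = -2$
$h{\left(u,y \right)} = 10$ ($h{\left(u,y \right)} = \left(-2 - 3\right) \left(-2\right) = \left(-5\right) \left(-2\right) = 10$)
$X{\left(P \right)} = -31$ ($X{\left(P \right)} = 10 \left(-3\right) - 1 = -30 - 1 = -31$)
$\frac{v{\left(-189 \right)}}{X{\left(J \right)}} = \frac{-2 - 189}{-31} = \left(-191\right) \left(- \frac{1}{31}\right) = \frac{191}{31}$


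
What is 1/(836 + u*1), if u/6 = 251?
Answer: 1/2342 ≈ 0.00042699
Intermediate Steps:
u = 1506 (u = 6*251 = 1506)
1/(836 + u*1) = 1/(836 + 1506*1) = 1/(836 + 1506) = 1/2342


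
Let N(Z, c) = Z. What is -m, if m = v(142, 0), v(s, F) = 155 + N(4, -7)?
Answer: -159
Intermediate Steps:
v(s, F) = 159 (v(s, F) = 155 + 4 = 159)
m = 159
-m = -1*159 = -159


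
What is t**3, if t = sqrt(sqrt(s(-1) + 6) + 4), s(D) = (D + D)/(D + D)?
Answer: (4 + sqrt(7))**(3/2) ≈ 17.132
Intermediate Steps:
s(D) = 1 (s(D) = (2*D)/((2*D)) = (2*D)*(1/(2*D)) = 1)
t = sqrt(4 + sqrt(7)) (t = sqrt(sqrt(1 + 6) + 4) = sqrt(sqrt(7) + 4) = sqrt(4 + sqrt(7)) ≈ 2.5779)
t**3 = (sqrt(4 + sqrt(7)))**3 = (4 + sqrt(7))**(3/2)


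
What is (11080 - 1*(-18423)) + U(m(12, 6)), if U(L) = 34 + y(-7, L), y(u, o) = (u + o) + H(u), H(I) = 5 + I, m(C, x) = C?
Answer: 29540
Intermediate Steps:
y(u, o) = 5 + o + 2*u (y(u, o) = (u + o) + (5 + u) = (o + u) + (5 + u) = 5 + o + 2*u)
U(L) = 25 + L (U(L) = 34 + (5 + L + 2*(-7)) = 34 + (5 + L - 14) = 34 + (-9 + L) = 25 + L)
(11080 - 1*(-18423)) + U(m(12, 6)) = (11080 - 1*(-18423)) + (25 + 12) = (11080 + 18423) + 37 = 29503 + 37 = 29540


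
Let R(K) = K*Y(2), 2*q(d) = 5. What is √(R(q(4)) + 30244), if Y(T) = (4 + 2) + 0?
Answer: √30259 ≈ 173.95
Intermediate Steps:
q(d) = 5/2 (q(d) = (½)*5 = 5/2)
Y(T) = 6 (Y(T) = 6 + 0 = 6)
R(K) = 6*K (R(K) = K*6 = 6*K)
√(R(q(4)) + 30244) = √(6*(5/2) + 30244) = √(15 + 30244) = √30259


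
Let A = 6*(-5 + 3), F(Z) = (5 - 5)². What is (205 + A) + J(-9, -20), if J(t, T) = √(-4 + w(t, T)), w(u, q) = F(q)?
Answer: 193 + 2*I ≈ 193.0 + 2.0*I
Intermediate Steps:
F(Z) = 0 (F(Z) = 0² = 0)
w(u, q) = 0
J(t, T) = 2*I (J(t, T) = √(-4 + 0) = √(-4) = 2*I)
A = -12 (A = 6*(-2) = -12)
(205 + A) + J(-9, -20) = (205 - 12) + 2*I = 193 + 2*I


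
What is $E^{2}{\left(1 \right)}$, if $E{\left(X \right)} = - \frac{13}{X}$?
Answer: $169$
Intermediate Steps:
$E^{2}{\left(1 \right)} = \left(- \frac{13}{1}\right)^{2} = \left(\left(-13\right) 1\right)^{2} = \left(-13\right)^{2} = 169$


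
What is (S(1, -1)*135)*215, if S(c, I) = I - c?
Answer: -58050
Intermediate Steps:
(S(1, -1)*135)*215 = ((-1 - 1*1)*135)*215 = ((-1 - 1)*135)*215 = -2*135*215 = -270*215 = -58050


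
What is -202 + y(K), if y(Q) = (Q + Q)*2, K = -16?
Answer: -266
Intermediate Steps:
y(Q) = 4*Q (y(Q) = (2*Q)*2 = 4*Q)
-202 + y(K) = -202 + 4*(-16) = -202 - 64 = -266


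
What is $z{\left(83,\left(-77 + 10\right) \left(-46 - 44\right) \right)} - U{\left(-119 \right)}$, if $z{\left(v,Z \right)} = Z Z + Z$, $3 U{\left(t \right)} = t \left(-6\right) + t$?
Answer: $\frac{109100195}{3} \approx 3.6367 \cdot 10^{7}$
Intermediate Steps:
$U{\left(t \right)} = - \frac{5 t}{3}$ ($U{\left(t \right)} = \frac{t \left(-6\right) + t}{3} = \frac{- 6 t + t}{3} = \frac{\left(-5\right) t}{3} = - \frac{5 t}{3}$)
$z{\left(v,Z \right)} = Z + Z^{2}$ ($z{\left(v,Z \right)} = Z^{2} + Z = Z + Z^{2}$)
$z{\left(83,\left(-77 + 10\right) \left(-46 - 44\right) \right)} - U{\left(-119 \right)} = \left(-77 + 10\right) \left(-46 - 44\right) \left(1 + \left(-77 + 10\right) \left(-46 - 44\right)\right) - \left(- \frac{5}{3}\right) \left(-119\right) = \left(-67\right) \left(-90\right) \left(1 - -6030\right) - \frac{595}{3} = 6030 \left(1 + 6030\right) - \frac{595}{3} = 6030 \cdot 6031 - \frac{595}{3} = 36366930 - \frac{595}{3} = \frac{109100195}{3}$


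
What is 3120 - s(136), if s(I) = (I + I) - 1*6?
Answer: 2854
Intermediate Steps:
s(I) = -6 + 2*I (s(I) = 2*I - 6 = -6 + 2*I)
3120 - s(136) = 3120 - (-6 + 2*136) = 3120 - (-6 + 272) = 3120 - 1*266 = 3120 - 266 = 2854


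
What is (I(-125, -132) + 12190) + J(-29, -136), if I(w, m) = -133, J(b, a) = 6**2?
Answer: 12093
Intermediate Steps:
J(b, a) = 36
(I(-125, -132) + 12190) + J(-29, -136) = (-133 + 12190) + 36 = 12057 + 36 = 12093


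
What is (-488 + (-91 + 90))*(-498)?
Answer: 243522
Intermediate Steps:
(-488 + (-91 + 90))*(-498) = (-488 - 1)*(-498) = -489*(-498) = 243522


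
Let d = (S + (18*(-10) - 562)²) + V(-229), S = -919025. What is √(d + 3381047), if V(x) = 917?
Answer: √3013503 ≈ 1735.9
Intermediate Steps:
d = -367544 (d = (-919025 + (18*(-10) - 562)²) + 917 = (-919025 + (-180 - 562)²) + 917 = (-919025 + (-742)²) + 917 = (-919025 + 550564) + 917 = -368461 + 917 = -367544)
√(d + 3381047) = √(-367544 + 3381047) = √3013503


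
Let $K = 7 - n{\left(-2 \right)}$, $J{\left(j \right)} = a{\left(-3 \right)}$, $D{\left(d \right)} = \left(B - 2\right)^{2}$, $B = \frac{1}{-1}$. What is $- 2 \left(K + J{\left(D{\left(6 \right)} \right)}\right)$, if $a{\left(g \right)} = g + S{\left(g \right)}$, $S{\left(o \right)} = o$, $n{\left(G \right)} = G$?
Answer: $-6$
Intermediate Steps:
$B = -1$
$a{\left(g \right)} = 2 g$ ($a{\left(g \right)} = g + g = 2 g$)
$D{\left(d \right)} = 9$ ($D{\left(d \right)} = \left(-1 - 2\right)^{2} = \left(-3\right)^{2} = 9$)
$J{\left(j \right)} = -6$ ($J{\left(j \right)} = 2 \left(-3\right) = -6$)
$K = 9$ ($K = 7 - -2 = 7 + 2 = 9$)
$- 2 \left(K + J{\left(D{\left(6 \right)} \right)}\right) = - 2 \left(9 - 6\right) = \left(-2\right) 3 = -6$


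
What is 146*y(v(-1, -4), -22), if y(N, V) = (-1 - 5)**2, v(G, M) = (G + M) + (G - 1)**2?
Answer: 5256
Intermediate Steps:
v(G, M) = G + M + (-1 + G)**2 (v(G, M) = (G + M) + (-1 + G)**2 = G + M + (-1 + G)**2)
y(N, V) = 36 (y(N, V) = (-6)**2 = 36)
146*y(v(-1, -4), -22) = 146*36 = 5256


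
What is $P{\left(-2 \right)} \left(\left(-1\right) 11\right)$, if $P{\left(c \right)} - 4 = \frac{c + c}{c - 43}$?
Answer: $- \frac{2024}{45} \approx -44.978$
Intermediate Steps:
$P{\left(c \right)} = 4 + \frac{2 c}{-43 + c}$ ($P{\left(c \right)} = 4 + \frac{c + c}{c - 43} = 4 + \frac{2 c}{-43 + c}$)
$P{\left(-2 \right)} \left(\left(-1\right) 11\right) = \frac{2 \left(-86 + 3 \left(-2\right)\right)}{-43 - 2} \left(\left(-1\right) 11\right) = \frac{2 \left(-86 - 6\right)}{-45} \left(-11\right) = 2 \left(- \frac{1}{45}\right) \left(-92\right) \left(-11\right) = \frac{184}{45} \left(-11\right) = - \frac{2024}{45}$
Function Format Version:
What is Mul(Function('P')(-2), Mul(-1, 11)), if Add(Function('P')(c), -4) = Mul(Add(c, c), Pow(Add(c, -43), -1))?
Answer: Rational(-2024, 45) ≈ -44.978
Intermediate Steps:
Function('P')(c) = Add(4, Mul(2, c, Pow(Add(-43, c), -1))) (Function('P')(c) = Add(4, Mul(Add(c, c), Pow(Add(c, -43), -1))) = Add(4, Mul(Mul(2, c), Pow(Add(-43, c), -1))) = Add(4, Mul(2, c, Pow(Add(-43, c), -1))))
Mul(Function('P')(-2), Mul(-1, 11)) = Mul(Mul(2, Pow(Add(-43, -2), -1), Add(-86, Mul(3, -2))), Mul(-1, 11)) = Mul(Mul(2, Pow(-45, -1), Add(-86, -6)), -11) = Mul(Mul(2, Rational(-1, 45), -92), -11) = Mul(Rational(184, 45), -11) = Rational(-2024, 45)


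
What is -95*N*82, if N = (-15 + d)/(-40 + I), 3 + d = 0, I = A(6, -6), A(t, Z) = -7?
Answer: -140220/47 ≈ -2983.4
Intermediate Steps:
I = -7
d = -3 (d = -3 + 0 = -3)
N = 18/47 (N = (-15 - 3)/(-40 - 7) = -18/(-47) = -18*(-1/47) = 18/47 ≈ 0.38298)
-95*N*82 = -95*18/47*82 = -1710/47*82 = -140220/47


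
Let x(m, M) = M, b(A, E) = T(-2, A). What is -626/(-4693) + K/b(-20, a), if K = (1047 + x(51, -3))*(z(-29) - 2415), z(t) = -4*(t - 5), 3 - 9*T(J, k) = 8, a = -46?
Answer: 100493483542/23465 ≈ 4.2827e+6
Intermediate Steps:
T(J, k) = -5/9 (T(J, k) = ⅓ - ⅑*8 = ⅓ - 8/9 = -5/9)
z(t) = 20 - 4*t (z(t) = -4*(-5 + t) = 20 - 4*t)
b(A, E) = -5/9
K = -2379276 (K = (1047 - 3)*((20 - 4*(-29)) - 2415) = 1044*((20 + 116) - 2415) = 1044*(136 - 2415) = 1044*(-2279) = -2379276)
-626/(-4693) + K/b(-20, a) = -626/(-4693) - 2379276/(-5/9) = -626*(-1/4693) - 2379276*(-9/5) = 626/4693 + 21413484/5 = 100493483542/23465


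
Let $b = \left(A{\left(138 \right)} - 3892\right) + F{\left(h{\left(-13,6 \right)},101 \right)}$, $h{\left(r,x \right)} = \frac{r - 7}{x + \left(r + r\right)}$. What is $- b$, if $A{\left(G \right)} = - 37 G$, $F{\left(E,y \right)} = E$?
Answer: $8997$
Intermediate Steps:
$h{\left(r,x \right)} = \frac{-7 + r}{x + 2 r}$
$b = -8997$ ($b = \left(\left(-37\right) 138 - 3892\right) + \frac{-7 - 13}{6 + 2 \left(-13\right)} = \left(-5106 - 3892\right) + \frac{1}{6 - 26} \left(-20\right) = -8998 + \frac{1}{-20} \left(-20\right) = -8998 - -1 = -8998 + 1 = -8997$)
$- b = \left(-1\right) \left(-8997\right) = 8997$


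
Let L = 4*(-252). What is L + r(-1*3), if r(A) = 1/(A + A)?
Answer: -6049/6 ≈ -1008.2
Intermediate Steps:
r(A) = 1/(2*A)
L = -1008
L + r(-1*3) = -1008 + 1/(2*((-1*3))) = -1008 + (½)/(-3) = -1008 + (½)*(-⅓) = -1008 - ⅙ = -6049/6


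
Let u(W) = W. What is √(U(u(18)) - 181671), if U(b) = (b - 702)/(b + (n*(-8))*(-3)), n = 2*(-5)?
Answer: 3*I*√27633709/37 ≈ 426.23*I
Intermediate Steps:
n = -10
U(b) = (-702 + b)/(-240 + b) (U(b) = (b - 702)/(b - 10*(-8)*(-3)) = (-702 + b)/(b + 80*(-3)) = (-702 + b)/(b - 240) = (-702 + b)/(-240 + b))
√(U(u(18)) - 181671) = √((-702 + 18)/(-240 + 18) - 181671) = √(-684/(-222) - 181671) = √(-1/222*(-684) - 181671) = √(114/37 - 181671) = √(-6721713/37) = 3*I*√27633709/37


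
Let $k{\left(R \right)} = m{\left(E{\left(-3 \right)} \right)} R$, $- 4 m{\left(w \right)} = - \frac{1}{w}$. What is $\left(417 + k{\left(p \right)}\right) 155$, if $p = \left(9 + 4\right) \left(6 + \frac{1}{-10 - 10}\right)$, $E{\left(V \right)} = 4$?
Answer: $\frac{4184597}{64} \approx 65384.0$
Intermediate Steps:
$m{\left(w \right)} = \frac{1}{4 w}$ ($m{\left(w \right)} = - \frac{\left(-1\right) \frac{1}{w}}{4} = \frac{1}{4 w}$)
$p = \frac{1547}{20}$ ($p = 13 \left(6 + \frac{1}{-20}\right) = 13 \left(6 - \frac{1}{20}\right) = 13 \cdot \frac{119}{20} = \frac{1547}{20} \approx 77.35$)
$k{\left(R \right)} = \frac{R}{16}$ ($k{\left(R \right)} = \frac{1}{4 \cdot 4} R = \frac{1}{4} \cdot \frac{1}{4} R = \frac{R}{16}$)
$\left(417 + k{\left(p \right)}\right) 155 = \left(417 + \frac{1}{16} \cdot \frac{1547}{20}\right) 155 = \left(417 + \frac{1547}{320}\right) 155 = \frac{134987}{320} \cdot 155 = \frac{4184597}{64}$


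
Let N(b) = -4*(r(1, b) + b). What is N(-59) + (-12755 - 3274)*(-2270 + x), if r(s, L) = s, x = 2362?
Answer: -1474436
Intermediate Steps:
N(b) = -4 - 4*b (N(b) = -4*(1 + b) = -4 - 4*b)
N(-59) + (-12755 - 3274)*(-2270 + x) = (-4 - 4*(-59)) + (-12755 - 3274)*(-2270 + 2362) = (-4 + 236) - 16029*92 = 232 - 1474668 = -1474436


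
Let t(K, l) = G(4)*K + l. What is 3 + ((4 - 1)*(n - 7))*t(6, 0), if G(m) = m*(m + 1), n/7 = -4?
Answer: -12597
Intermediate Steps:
n = -28 (n = 7*(-4) = -28)
G(m) = m*(1 + m)
t(K, l) = l + 20*K (t(K, l) = (4*(1 + 4))*K + l = (4*5)*K + l = 20*K + l = l + 20*K)
3 + ((4 - 1)*(n - 7))*t(6, 0) = 3 + ((4 - 1)*(-28 - 7))*(0 + 20*6) = 3 + (3*(-35))*(0 + 120) = 3 - 105*120 = 3 - 12600 = -12597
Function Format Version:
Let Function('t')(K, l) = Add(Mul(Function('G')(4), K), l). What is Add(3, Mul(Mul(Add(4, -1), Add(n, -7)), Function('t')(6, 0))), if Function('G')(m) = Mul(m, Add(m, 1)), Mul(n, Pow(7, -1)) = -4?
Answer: -12597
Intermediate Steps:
n = -28 (n = Mul(7, -4) = -28)
Function('G')(m) = Mul(m, Add(1, m))
Function('t')(K, l) = Add(l, Mul(20, K)) (Function('t')(K, l) = Add(Mul(Mul(4, Add(1, 4)), K), l) = Add(Mul(Mul(4, 5), K), l) = Add(Mul(20, K), l) = Add(l, Mul(20, K)))
Add(3, Mul(Mul(Add(4, -1), Add(n, -7)), Function('t')(6, 0))) = Add(3, Mul(Mul(Add(4, -1), Add(-28, -7)), Add(0, Mul(20, 6)))) = Add(3, Mul(Mul(3, -35), Add(0, 120))) = Add(3, Mul(-105, 120)) = Add(3, -12600) = -12597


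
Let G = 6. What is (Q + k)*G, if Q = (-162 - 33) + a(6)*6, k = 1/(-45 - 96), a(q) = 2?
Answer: -51608/47 ≈ -1098.0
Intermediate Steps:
k = -1/141 (k = 1/(-141) = -1/141 ≈ -0.0070922)
Q = -183 (Q = (-162 - 33) + 2*6 = -195 + 12 = -183)
(Q + k)*G = (-183 - 1/141)*6 = -25804/141*6 = -51608/47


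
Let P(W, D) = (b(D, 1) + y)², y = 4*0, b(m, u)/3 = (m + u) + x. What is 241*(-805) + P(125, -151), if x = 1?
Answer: 5804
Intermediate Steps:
b(m, u) = 3 + 3*m + 3*u (b(m, u) = 3*((m + u) + 1) = 3*(1 + m + u) = 3 + 3*m + 3*u)
y = 0
P(W, D) = (6 + 3*D)² (P(W, D) = ((3 + 3*D + 3*1) + 0)² = ((3 + 3*D + 3) + 0)² = ((6 + 3*D) + 0)² = (6 + 3*D)²)
241*(-805) + P(125, -151) = 241*(-805) + 9*(2 - 151)² = -194005 + 9*(-149)² = -194005 + 9*22201 = -194005 + 199809 = 5804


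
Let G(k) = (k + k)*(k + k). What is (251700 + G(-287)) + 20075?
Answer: 601251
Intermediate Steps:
G(k) = 4*k² (G(k) = (2*k)*(2*k) = 4*k²)
(251700 + G(-287)) + 20075 = (251700 + 4*(-287)²) + 20075 = (251700 + 4*82369) + 20075 = (251700 + 329476) + 20075 = 581176 + 20075 = 601251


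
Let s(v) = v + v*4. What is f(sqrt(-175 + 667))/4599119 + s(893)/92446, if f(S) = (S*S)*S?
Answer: 4465/92446 + 984*sqrt(123)/4599119 ≈ 0.050671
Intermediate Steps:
s(v) = 5*v (s(v) = v + 4*v = 5*v)
f(S) = S**3 (f(S) = S**2*S = S**3)
f(sqrt(-175 + 667))/4599119 + s(893)/92446 = (sqrt(-175 + 667))**3/4599119 + (5*893)/92446 = (sqrt(492))**3*(1/4599119) + 4465*(1/92446) = (2*sqrt(123))**3*(1/4599119) + 4465/92446 = (984*sqrt(123))*(1/4599119) + 4465/92446 = 984*sqrt(123)/4599119 + 4465/92446 = 4465/92446 + 984*sqrt(123)/4599119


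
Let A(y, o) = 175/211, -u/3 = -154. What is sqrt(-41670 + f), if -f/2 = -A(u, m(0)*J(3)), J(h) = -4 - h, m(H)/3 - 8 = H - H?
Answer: 2*I*sqrt(463779055)/211 ≈ 204.13*I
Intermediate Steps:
m(H) = 24 (m(H) = 24 + 3*(H - H) = 24 + 3*0 = 24 + 0 = 24)
u = 462 (u = -3*(-154) = 462)
A(y, o) = 175/211 (A(y, o) = 175*(1/211) = 175/211)
f = 350/211 (f = -(-2)*175/211 = -2*(-175/211) = 350/211 ≈ 1.6588)
sqrt(-41670 + f) = sqrt(-41670 + 350/211) = sqrt(-8792020/211) = 2*I*sqrt(463779055)/211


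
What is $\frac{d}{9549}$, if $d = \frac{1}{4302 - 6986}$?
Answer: $- \frac{1}{25629516} \approx -3.9017 \cdot 10^{-8}$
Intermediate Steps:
$d = - \frac{1}{2684}$ ($d = \frac{1}{-2684} = - \frac{1}{2684} \approx -0.00037258$)
$\frac{d}{9549} = - \frac{1}{2684 \cdot 9549} = \left(- \frac{1}{2684}\right) \frac{1}{9549} = - \frac{1}{25629516}$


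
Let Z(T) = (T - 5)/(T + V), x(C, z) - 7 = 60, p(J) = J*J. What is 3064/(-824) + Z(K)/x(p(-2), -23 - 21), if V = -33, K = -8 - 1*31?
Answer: -460765/124218 ≈ -3.7093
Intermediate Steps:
p(J) = J²
x(C, z) = 67 (x(C, z) = 7 + 60 = 67)
K = -39 (K = -8 - 31 = -39)
Z(T) = (-5 + T)/(-33 + T) (Z(T) = (T - 5)/(T - 33) = (-5 + T)/(-33 + T))
3064/(-824) + Z(K)/x(p(-2), -23 - 21) = 3064/(-824) + ((-5 - 39)/(-33 - 39))/67 = 3064*(-1/824) + (-44/(-72))*(1/67) = -383/103 - 1/72*(-44)*(1/67) = -383/103 + (11/18)*(1/67) = -383/103 + 11/1206 = -460765/124218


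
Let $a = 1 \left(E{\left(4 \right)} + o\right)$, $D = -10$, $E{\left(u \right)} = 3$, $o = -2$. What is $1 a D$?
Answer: $-10$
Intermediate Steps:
$a = 1$ ($a = 1 \left(3 - 2\right) = 1 \cdot 1 = 1$)
$1 a D = 1 \cdot 1 \left(-10\right) = 1 \left(-10\right) = -10$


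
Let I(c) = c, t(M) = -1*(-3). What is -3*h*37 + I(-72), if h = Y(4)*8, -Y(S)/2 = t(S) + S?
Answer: 12360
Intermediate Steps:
t(M) = 3
Y(S) = -6 - 2*S (Y(S) = -2*(3 + S) = -6 - 2*S)
h = -112 (h = (-6 - 2*4)*8 = (-6 - 8)*8 = -14*8 = -112)
-3*h*37 + I(-72) = -3*(-112)*37 - 72 = 336*37 - 72 = 12432 - 72 = 12360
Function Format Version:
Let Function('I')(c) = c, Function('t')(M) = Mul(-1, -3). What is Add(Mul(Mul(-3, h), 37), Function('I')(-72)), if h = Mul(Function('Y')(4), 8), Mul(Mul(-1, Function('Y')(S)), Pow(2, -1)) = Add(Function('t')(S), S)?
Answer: 12360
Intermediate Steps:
Function('t')(M) = 3
Function('Y')(S) = Add(-6, Mul(-2, S)) (Function('Y')(S) = Mul(-2, Add(3, S)) = Add(-6, Mul(-2, S)))
h = -112 (h = Mul(Add(-6, Mul(-2, 4)), 8) = Mul(Add(-6, -8), 8) = Mul(-14, 8) = -112)
Add(Mul(Mul(-3, h), 37), Function('I')(-72)) = Add(Mul(Mul(-3, -112), 37), -72) = Add(Mul(336, 37), -72) = Add(12432, -72) = 12360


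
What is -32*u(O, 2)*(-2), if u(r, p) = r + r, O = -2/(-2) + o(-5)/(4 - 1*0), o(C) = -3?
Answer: 32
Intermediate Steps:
O = ¼ (O = -2/(-2) - 3/(4 - 1*0) = -2*(-½) - 3/(4 + 0) = 1 - 3/4 = 1 - 3*¼ = 1 - ¾ = ¼ ≈ 0.25000)
u(r, p) = 2*r
-32*u(O, 2)*(-2) = -64/4*(-2) = -32*½*(-2) = -16*(-2) = 32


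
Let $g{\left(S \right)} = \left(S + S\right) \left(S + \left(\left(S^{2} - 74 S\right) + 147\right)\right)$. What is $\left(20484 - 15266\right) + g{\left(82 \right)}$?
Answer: $150358$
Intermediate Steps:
$g{\left(S \right)} = 2 S \left(147 + S^{2} - 73 S\right)$ ($g{\left(S \right)} = 2 S \left(S + \left(147 + S^{2} - 74 S\right)\right) = 2 S \left(147 + S^{2} - 73 S\right)$)
$\left(20484 - 15266\right) + g{\left(82 \right)} = \left(20484 - 15266\right) + 2 \cdot 82 \left(147 + 82^{2} - 5986\right) = 5218 + 2 \cdot 82 \left(147 + 6724 - 5986\right) = 5218 + 2 \cdot 82 \cdot 885 = 5218 + 145140 = 150358$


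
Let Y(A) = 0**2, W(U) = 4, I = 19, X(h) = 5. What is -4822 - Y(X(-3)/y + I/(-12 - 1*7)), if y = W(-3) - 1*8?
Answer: -4822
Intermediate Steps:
y = -4 (y = 4 - 1*8 = 4 - 8 = -4)
Y(A) = 0
-4822 - Y(X(-3)/y + I/(-12 - 1*7)) = -4822 - 1*0 = -4822 + 0 = -4822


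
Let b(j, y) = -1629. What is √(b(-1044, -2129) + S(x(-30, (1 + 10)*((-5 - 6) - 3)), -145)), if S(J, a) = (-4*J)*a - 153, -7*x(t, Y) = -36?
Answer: 3*√6538/7 ≈ 34.653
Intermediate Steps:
x(t, Y) = 36/7 (x(t, Y) = -⅐*(-36) = 36/7)
S(J, a) = -153 - 4*J*a (S(J, a) = -4*J*a - 153 = -153 - 4*J*a)
√(b(-1044, -2129) + S(x(-30, (1 + 10)*((-5 - 6) - 3)), -145)) = √(-1629 + (-153 - 4*36/7*(-145))) = √(-1629 + (-153 + 20880/7)) = √(-1629 + 19809/7) = √(8406/7) = 3*√6538/7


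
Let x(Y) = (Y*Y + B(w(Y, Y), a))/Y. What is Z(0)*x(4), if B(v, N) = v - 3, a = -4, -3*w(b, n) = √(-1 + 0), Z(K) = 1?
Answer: 13/4 - I/12 ≈ 3.25 - 0.083333*I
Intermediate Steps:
w(b, n) = -I/3 (w(b, n) = -√(-1 + 0)/3 = -I/3)
B(v, N) = -3 + v
x(Y) = (-3 + Y² - I/3)/Y (x(Y) = (Y*Y + (-3 - I/3))/Y = (Y² + (-3 - I/3))/Y = (-3 + Y² - I/3)/Y)
Z(0)*x(4) = 1*((-3 + 4² - I/3)/4) = 1*((-3 + 16 - I/3)/4) = 1*((13 - I/3)/4) = 1*(13/4 - I/12) = 13/4 - I/12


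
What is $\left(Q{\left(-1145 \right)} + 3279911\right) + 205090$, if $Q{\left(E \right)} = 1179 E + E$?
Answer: $2133901$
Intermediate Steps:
$Q{\left(E \right)} = 1180 E$
$\left(Q{\left(-1145 \right)} + 3279911\right) + 205090 = \left(1180 \left(-1145\right) + 3279911\right) + 205090 = \left(-1351100 + 3279911\right) + 205090 = 1928811 + 205090 = 2133901$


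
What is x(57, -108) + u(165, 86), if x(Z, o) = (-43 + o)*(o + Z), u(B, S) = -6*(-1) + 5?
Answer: 7712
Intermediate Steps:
u(B, S) = 11 (u(B, S) = 6 + 5 = 11)
x(Z, o) = (-43 + o)*(Z + o)
x(57, -108) + u(165, 86) = ((-108)² - 43*57 - 43*(-108) + 57*(-108)) + 11 = (11664 - 2451 + 4644 - 6156) + 11 = 7701 + 11 = 7712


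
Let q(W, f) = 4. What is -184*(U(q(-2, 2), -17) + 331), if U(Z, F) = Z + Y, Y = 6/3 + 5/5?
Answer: -62192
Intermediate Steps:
Y = 3 (Y = 6*(⅓) + 5*(⅕) = 2 + 1 = 3)
U(Z, F) = 3 + Z (U(Z, F) = Z + 3 = 3 + Z)
-184*(U(q(-2, 2), -17) + 331) = -184*((3 + 4) + 331) = -184*(7 + 331) = -184*338 = -62192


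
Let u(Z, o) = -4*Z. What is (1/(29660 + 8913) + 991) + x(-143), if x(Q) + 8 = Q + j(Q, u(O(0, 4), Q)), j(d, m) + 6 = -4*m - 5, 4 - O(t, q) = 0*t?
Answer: 34445690/38573 ≈ 893.00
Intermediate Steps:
O(t, q) = 4 (O(t, q) = 4 - 0*t = 4 - 1*0 = 4 + 0 = 4)
j(d, m) = -11 - 4*m (j(d, m) = -6 + (-4*m - 5) = -6 + (-5 - 4*m) = -11 - 4*m)
x(Q) = 45 + Q (x(Q) = -8 + (Q + (-11 - (-16)*4)) = -8 + (Q + (-11 - 4*(-16))) = -8 + (Q + (-11 + 64)) = -8 + (Q + 53) = -8 + (53 + Q) = 45 + Q)
(1/(29660 + 8913) + 991) + x(-143) = (1/(29660 + 8913) + 991) + (45 - 143) = (1/38573 + 991) - 98 = 38225844/38573 - 98 = 34445690/38573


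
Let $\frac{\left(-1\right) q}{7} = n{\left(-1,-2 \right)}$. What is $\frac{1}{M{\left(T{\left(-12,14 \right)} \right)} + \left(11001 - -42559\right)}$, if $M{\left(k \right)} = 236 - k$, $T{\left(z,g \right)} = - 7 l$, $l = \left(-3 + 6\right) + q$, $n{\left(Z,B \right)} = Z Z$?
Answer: $\frac{1}{53768} \approx 1.8598 \cdot 10^{-5}$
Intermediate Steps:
$n{\left(Z,B \right)} = Z^{2}$
$q = -7$ ($q = - 7 \left(-1\right)^{2} = \left(-7\right) 1 = -7$)
$l = -4$ ($l = \left(-3 + 6\right) - 7 = 3 - 7 = -4$)
$T{\left(z,g \right)} = 28$ ($T{\left(z,g \right)} = \left(-7\right) \left(-4\right) = 28$)
$\frac{1}{M{\left(T{\left(-12,14 \right)} \right)} + \left(11001 - -42559\right)} = \frac{1}{\left(236 - 28\right) + \left(11001 - -42559\right)} = \frac{1}{\left(236 - 28\right) + \left(11001 + 42559\right)} = \frac{1}{208 + 53560} = \frac{1}{53768}$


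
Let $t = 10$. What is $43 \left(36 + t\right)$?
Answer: $1978$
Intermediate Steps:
$43 \left(36 + t\right) = 43 \left(36 + 10\right) = 43 \cdot 46 = 1978$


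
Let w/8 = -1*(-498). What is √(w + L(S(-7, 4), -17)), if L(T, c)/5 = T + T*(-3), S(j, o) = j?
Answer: √4054 ≈ 63.671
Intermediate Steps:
w = 3984 (w = 8*(-1*(-498)) = 8*498 = 3984)
L(T, c) = -10*T (L(T, c) = 5*(T + T*(-3)) = 5*(T - 3*T) = 5*(-2*T) = -10*T)
√(w + L(S(-7, 4), -17)) = √(3984 - 10*(-7)) = √(3984 + 70) = √4054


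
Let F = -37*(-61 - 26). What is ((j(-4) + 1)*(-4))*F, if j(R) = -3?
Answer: 25752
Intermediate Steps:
F = 3219 (F = -37*(-87) = 3219)
((j(-4) + 1)*(-4))*F = ((-3 + 1)*(-4))*3219 = -2*(-4)*3219 = 8*3219 = 25752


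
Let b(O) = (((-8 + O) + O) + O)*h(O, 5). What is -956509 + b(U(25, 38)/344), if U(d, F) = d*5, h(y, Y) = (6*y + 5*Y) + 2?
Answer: -56606654675/59168 ≈ -9.5671e+5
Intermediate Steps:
h(y, Y) = 2 + 5*Y + 6*y (h(y, Y) = (5*Y + 6*y) + 2 = 2 + 5*Y + 6*y)
U(d, F) = 5*d
b(O) = (-8 + 3*O)*(27 + 6*O) (b(O) = (((-8 + O) + O) + O)*(2 + 5*5 + 6*O) = ((-8 + 2*O) + O)*(2 + 25 + 6*O) = (-8 + 3*O)*(27 + 6*O))
-956509 + b(U(25, 38)/344) = -956509 + (-216 + 18*((5*25)/344)² + 33*((5*25)/344)) = -956509 + (-216 + 18*(125*(1/344))² + 33*(125*(1/344))) = -956509 + (-216 + 18*(125/344)² + 33*(125/344)) = -956509 + (-216 + 18*(15625/118336) + 4125/344) = -956509 + (-216 + 140625/59168 + 4125/344) = -956509 - 11930163/59168 = -56606654675/59168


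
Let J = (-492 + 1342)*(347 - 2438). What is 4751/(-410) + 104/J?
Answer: -20595689/1777350 ≈ -11.588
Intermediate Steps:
J = -1777350 (J = 850*(-2091) = -1777350)
4751/(-410) + 104/J = 4751/(-410) + 104/(-1777350) = 4751*(-1/410) + 104*(-1/1777350) = -4751/410 - 52/888675 = -20595689/1777350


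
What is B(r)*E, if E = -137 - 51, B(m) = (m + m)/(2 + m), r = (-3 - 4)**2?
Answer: -18424/51 ≈ -361.25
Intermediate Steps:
r = 49 (r = (-7)**2 = 49)
B(m) = 2*m/(2 + m) (B(m) = (2*m)/(2 + m) = 2*m/(2 + m))
E = -188
B(r)*E = (2*49/(2 + 49))*(-188) = (2*49/51)*(-188) = (2*49*(1/51))*(-188) = (98/51)*(-188) = -18424/51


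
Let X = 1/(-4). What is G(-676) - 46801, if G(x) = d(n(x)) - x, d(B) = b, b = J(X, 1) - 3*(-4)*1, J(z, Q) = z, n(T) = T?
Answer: -184453/4 ≈ -46113.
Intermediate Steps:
X = -¼ ≈ -0.25000
b = 47/4 (b = -¼ - 3*(-4)*1 = -¼ + 12*1 = -¼ + 12 = 47/4 ≈ 11.750)
d(B) = 47/4
G(x) = 47/4 - x
G(-676) - 46801 = (47/4 - 1*(-676)) - 46801 = (47/4 + 676) - 46801 = 2751/4 - 46801 = -184453/4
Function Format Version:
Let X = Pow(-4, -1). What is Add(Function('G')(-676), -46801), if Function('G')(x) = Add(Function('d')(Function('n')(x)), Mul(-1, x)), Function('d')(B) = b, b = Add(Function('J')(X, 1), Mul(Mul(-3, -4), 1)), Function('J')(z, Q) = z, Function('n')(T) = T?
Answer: Rational(-184453, 4) ≈ -46113.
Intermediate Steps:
X = Rational(-1, 4) ≈ -0.25000
b = Rational(47, 4) (b = Add(Rational(-1, 4), Mul(Mul(-3, -4), 1)) = Add(Rational(-1, 4), Mul(12, 1)) = Add(Rational(-1, 4), 12) = Rational(47, 4) ≈ 11.750)
Function('d')(B) = Rational(47, 4)
Function('G')(x) = Add(Rational(47, 4), Mul(-1, x))
Add(Function('G')(-676), -46801) = Add(Add(Rational(47, 4), Mul(-1, -676)), -46801) = Add(Add(Rational(47, 4), 676), -46801) = Add(Rational(2751, 4), -46801) = Rational(-184453, 4)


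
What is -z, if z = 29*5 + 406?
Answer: -551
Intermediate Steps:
z = 551 (z = 145 + 406 = 551)
-z = -1*551 = -551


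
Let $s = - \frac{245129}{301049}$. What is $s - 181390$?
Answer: $- \frac{54607523239}{301049} \approx -1.8139 \cdot 10^{5}$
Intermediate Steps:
$s = - \frac{245129}{301049}$ ($s = \left(-245129\right) \frac{1}{301049} = - \frac{245129}{301049} \approx -0.81425$)
$s - 181390 = - \frac{245129}{301049} - 181390 = - \frac{54607523239}{301049}$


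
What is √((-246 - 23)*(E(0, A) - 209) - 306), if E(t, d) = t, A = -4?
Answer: √55915 ≈ 236.46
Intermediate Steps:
√((-246 - 23)*(E(0, A) - 209) - 306) = √((-246 - 23)*(0 - 209) - 306) = √(-269*(-209) - 306) = √(56221 - 306) = √55915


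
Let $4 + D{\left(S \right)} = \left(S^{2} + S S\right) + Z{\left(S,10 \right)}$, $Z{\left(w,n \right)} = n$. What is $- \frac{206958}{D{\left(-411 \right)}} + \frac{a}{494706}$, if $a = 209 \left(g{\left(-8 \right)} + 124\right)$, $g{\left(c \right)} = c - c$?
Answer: $- \frac{3879815}{6925884} \approx -0.56019$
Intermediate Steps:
$g{\left(c \right)} = 0$
$D{\left(S \right)} = 6 + 2 S^{2}$ ($D{\left(S \right)} = -4 + \left(\left(S^{2} + S S\right) + 10\right) = -4 + \left(\left(S^{2} + S^{2}\right) + 10\right) = -4 + \left(2 S^{2} + 10\right) = -4 + \left(10 + 2 S^{2}\right) = 6 + 2 S^{2}$)
$a = 25916$ ($a = 209 \left(0 + 124\right) = 209 \cdot 124 = 25916$)
$- \frac{206958}{D{\left(-411 \right)}} + \frac{a}{494706} = - \frac{206958}{6 + 2 \left(-411\right)^{2}} + \frac{25916}{494706} = - \frac{206958}{6 + 2 \cdot 168921} + 25916 \cdot \frac{1}{494706} = - \frac{206958}{6 + 337842} + \frac{12958}{247353} = - \frac{206958}{337848} + \frac{12958}{247353} = \left(-206958\right) \frac{1}{337848} + \frac{12958}{247353} = - \frac{34493}{56308} + \frac{12958}{247353} = - \frac{3879815}{6925884}$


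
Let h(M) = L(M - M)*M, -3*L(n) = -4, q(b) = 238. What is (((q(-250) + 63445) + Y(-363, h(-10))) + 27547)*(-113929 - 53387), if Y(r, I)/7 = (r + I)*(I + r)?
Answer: -543417661004/3 ≈ -1.8114e+11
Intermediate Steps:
L(n) = 4/3 (L(n) = -1/3*(-4) = 4/3)
h(M) = 4*M/3
Y(r, I) = 7*(I + r)**2 (Y(r, I) = 7*((r + I)*(I + r)) = 7*((I + r)*(I + r)) = 7*(I + r)**2)
(((q(-250) + 63445) + Y(-363, h(-10))) + 27547)*(-113929 - 53387) = (((238 + 63445) + 7*((4/3)*(-10) - 363)**2) + 27547)*(-113929 - 53387) = ((63683 + 7*(-40/3 - 363)**2) + 27547)*(-167316) = ((63683 + 7*(-1129/3)**2) + 27547)*(-167316) = ((63683 + 7*(1274641/9)) + 27547)*(-167316) = ((63683 + 8922487/9) + 27547)*(-167316) = (9495634/9 + 27547)*(-167316) = (9743557/9)*(-167316) = -543417661004/3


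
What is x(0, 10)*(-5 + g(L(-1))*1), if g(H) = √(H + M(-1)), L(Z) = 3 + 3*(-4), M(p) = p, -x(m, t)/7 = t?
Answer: 350 - 70*I*√10 ≈ 350.0 - 221.36*I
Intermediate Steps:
x(m, t) = -7*t
L(Z) = -9 (L(Z) = 3 - 12 = -9)
g(H) = √(-1 + H) (g(H) = √(H - 1) = √(-1 + H))
x(0, 10)*(-5 + g(L(-1))*1) = (-7*10)*(-5 + √(-1 - 9)*1) = -70*(-5 + √(-10)*1) = -70*(-5 + (I*√10)*1) = -70*(-5 + I*√10) = 350 - 70*I*√10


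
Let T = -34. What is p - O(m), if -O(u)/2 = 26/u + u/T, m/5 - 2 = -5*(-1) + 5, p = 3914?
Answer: 997391/255 ≈ 3911.3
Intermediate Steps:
m = 60 (m = 10 + 5*(-5*(-1) + 5) = 10 + 5*(5 + 5) = 10 + 5*10 = 10 + 50 = 60)
O(u) = -52/u + u/17 (O(u) = -2*(26/u + u/(-34)) = -2*(26/u + u*(-1/34)) = -2*(26/u - u/34) = -52/u + u/17)
p - O(m) = 3914 - (-52/60 + (1/17)*60) = 3914 - (-52*1/60 + 60/17) = 3914 - (-13/15 + 60/17) = 3914 - 1*679/255 = 3914 - 679/255 = 997391/255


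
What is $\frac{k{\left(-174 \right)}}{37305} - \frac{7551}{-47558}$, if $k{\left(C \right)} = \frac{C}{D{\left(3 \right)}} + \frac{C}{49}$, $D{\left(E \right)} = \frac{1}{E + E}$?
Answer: $\frac{108206291}{827937222} \approx 0.13069$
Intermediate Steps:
$D{\left(E \right)} = \frac{1}{2 E}$
$k{\left(C \right)} = \frac{295 C}{49}$ ($k{\left(C \right)} = \frac{C}{\frac{1}{2} \cdot \frac{1}{3}} + \frac{C}{49} = \frac{C}{\frac{1}{2} \cdot \frac{1}{3}} + C \frac{1}{49} = C \frac{1}{\frac{1}{6}} + \frac{C}{49} = C 6 + \frac{C}{49} = 6 C + \frac{C}{49} = \frac{295 C}{49}$)
$\frac{k{\left(-174 \right)}}{37305} - \frac{7551}{-47558} = \frac{\frac{295}{49} \left(-174\right)}{37305} - \frac{7551}{-47558} = \left(- \frac{51330}{49}\right) \frac{1}{37305} - - \frac{7551}{47558} = - \frac{3422}{121863} + \frac{7551}{47558} = \frac{108206291}{827937222}$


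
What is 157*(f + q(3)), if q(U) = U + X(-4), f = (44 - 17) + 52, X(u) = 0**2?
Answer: 12874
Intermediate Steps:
X(u) = 0
f = 79 (f = 27 + 52 = 79)
q(U) = U (q(U) = U + 0 = U)
157*(f + q(3)) = 157*(79 + 3) = 157*82 = 12874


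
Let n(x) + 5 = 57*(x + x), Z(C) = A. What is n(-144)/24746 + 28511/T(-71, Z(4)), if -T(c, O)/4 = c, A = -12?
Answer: 350434821/3513932 ≈ 99.727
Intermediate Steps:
Z(C) = -12
T(c, O) = -4*c
n(x) = -5 + 114*x (n(x) = -5 + 57*(x + x) = -5 + 57*(2*x) = -5 + 114*x)
n(-144)/24746 + 28511/T(-71, Z(4)) = (-5 + 114*(-144))/24746 + 28511/((-4*(-71))) = (-5 - 16416)*(1/24746) + 28511/284 = -16421*1/24746 + 28511*(1/284) = -16421/24746 + 28511/284 = 350434821/3513932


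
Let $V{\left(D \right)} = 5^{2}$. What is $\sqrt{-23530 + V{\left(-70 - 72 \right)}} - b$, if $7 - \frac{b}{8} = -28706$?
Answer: $-229704 + i \sqrt{23505} \approx -2.297 \cdot 10^{5} + 153.31 i$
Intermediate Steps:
$V{\left(D \right)} = 25$
$b = 229704$ ($b = 56 - -229648 = 56 + 229648 = 229704$)
$\sqrt{-23530 + V{\left(-70 - 72 \right)}} - b = \sqrt{-23530 + 25} - 229704 = \sqrt{-23505} - 229704 = i \sqrt{23505} - 229704 = -229704 + i \sqrt{23505}$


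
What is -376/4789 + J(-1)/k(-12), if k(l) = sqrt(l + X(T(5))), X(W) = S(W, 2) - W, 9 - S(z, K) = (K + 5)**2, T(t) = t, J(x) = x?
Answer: -376/4789 + I*sqrt(57)/57 ≈ -0.078513 + 0.13245*I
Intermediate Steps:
S(z, K) = 9 - (5 + K)**2 (S(z, K) = 9 - (K + 5)**2 = 9 - (5 + K)**2)
X(W) = -40 - W (X(W) = (9 - (5 + 2)**2) - W = (9 - 1*7**2) - W = (9 - 1*49) - W = (9 - 49) - W = -40 - W)
k(l) = sqrt(-45 + l) (k(l) = sqrt(l + (-40 - 1*5)) = sqrt(l + (-40 - 5)) = sqrt(l - 45) = sqrt(-45 + l))
-376/4789 + J(-1)/k(-12) = -376/4789 - 1/(sqrt(-45 - 12)) = -376*1/4789 - 1/(sqrt(-57)) = -376/4789 - 1/(I*sqrt(57)) = -376/4789 - (-1)*I*sqrt(57)/57 = -376/4789 + I*sqrt(57)/57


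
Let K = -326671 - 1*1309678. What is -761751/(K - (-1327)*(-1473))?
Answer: 761751/3591020 ≈ 0.21213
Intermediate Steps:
K = -1636349 (K = -326671 - 1309678 = -1636349)
-761751/(K - (-1327)*(-1473)) = -761751/(-1636349 - (-1327)*(-1473)) = -761751/(-1636349 - 1*1954671) = -761751/(-1636349 - 1954671) = -761751/(-3591020) = -761751*(-1/3591020) = 761751/3591020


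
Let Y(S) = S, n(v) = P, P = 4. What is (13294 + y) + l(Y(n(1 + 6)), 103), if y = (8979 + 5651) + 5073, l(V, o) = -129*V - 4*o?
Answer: 32069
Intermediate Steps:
n(v) = 4
y = 19703 (y = 14630 + 5073 = 19703)
(13294 + y) + l(Y(n(1 + 6)), 103) = (13294 + 19703) + (-129*4 - 4*103) = 32997 + (-516 - 412) = 32997 - 928 = 32069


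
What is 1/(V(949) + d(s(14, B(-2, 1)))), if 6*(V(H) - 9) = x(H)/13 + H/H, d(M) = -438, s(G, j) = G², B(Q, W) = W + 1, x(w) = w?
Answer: -3/1250 ≈ -0.0024000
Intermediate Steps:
B(Q, W) = 1 + W
V(H) = 55/6 + H/78 (V(H) = 9 + (H/13 + H/H)/6 = 9 + (H*(1/13) + 1)/6 = 9 + (H/13 + 1)/6 = 9 + (1 + H/13)/6 = 9 + (⅙ + H/78) = 55/6 + H/78)
1/(V(949) + d(s(14, B(-2, 1)))) = 1/((55/6 + (1/78)*949) - 438) = 1/((55/6 + 73/6) - 438) = 1/(64/3 - 438) = 1/(-1250/3) = -3/1250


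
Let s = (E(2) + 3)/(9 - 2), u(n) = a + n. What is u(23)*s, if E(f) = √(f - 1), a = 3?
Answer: 104/7 ≈ 14.857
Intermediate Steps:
E(f) = √(-1 + f)
u(n) = 3 + n
s = 4/7 (s = (√(-1 + 2) + 3)/(9 - 2) = (√1 + 3)/7 = (1 + 3)*(⅐) = 4*(⅐) = 4/7 ≈ 0.57143)
u(23)*s = (3 + 23)*(4/7) = 26*(4/7) = 104/7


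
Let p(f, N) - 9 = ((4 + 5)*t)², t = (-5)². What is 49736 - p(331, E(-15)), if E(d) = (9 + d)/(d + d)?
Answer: -898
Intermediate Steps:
t = 25
E(d) = (9 + d)/(2*d) (E(d) = (9 + d)/((2*d)) = (9 + d)*(1/(2*d)) = (9 + d)/(2*d))
p(f, N) = 50634 (p(f, N) = 9 + ((4 + 5)*25)² = 9 + (9*25)² = 9 + 225² = 9 + 50625 = 50634)
49736 - p(331, E(-15)) = 49736 - 1*50634 = 49736 - 50634 = -898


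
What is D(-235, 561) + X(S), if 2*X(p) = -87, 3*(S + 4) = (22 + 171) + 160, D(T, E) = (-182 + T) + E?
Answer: 201/2 ≈ 100.50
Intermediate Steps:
D(T, E) = -182 + E + T
S = 341/3 (S = -4 + ((22 + 171) + 160)/3 = -4 + (193 + 160)/3 = -4 + (⅓)*353 = -4 + 353/3 = 341/3 ≈ 113.67)
X(p) = -87/2 (X(p) = (½)*(-87) = -87/2)
D(-235, 561) + X(S) = (-182 + 561 - 235) - 87/2 = 144 - 87/2 = 201/2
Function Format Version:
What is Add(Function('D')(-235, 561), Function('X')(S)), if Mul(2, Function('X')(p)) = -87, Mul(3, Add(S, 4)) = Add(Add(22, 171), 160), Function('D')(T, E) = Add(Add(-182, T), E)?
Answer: Rational(201, 2) ≈ 100.50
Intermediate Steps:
Function('D')(T, E) = Add(-182, E, T)
S = Rational(341, 3) (S = Add(-4, Mul(Rational(1, 3), Add(Add(22, 171), 160))) = Add(-4, Mul(Rational(1, 3), Add(193, 160))) = Add(-4, Mul(Rational(1, 3), 353)) = Add(-4, Rational(353, 3)) = Rational(341, 3) ≈ 113.67)
Function('X')(p) = Rational(-87, 2) (Function('X')(p) = Mul(Rational(1, 2), -87) = Rational(-87, 2))
Add(Function('D')(-235, 561), Function('X')(S)) = Add(Add(-182, 561, -235), Rational(-87, 2)) = Add(144, Rational(-87, 2)) = Rational(201, 2)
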